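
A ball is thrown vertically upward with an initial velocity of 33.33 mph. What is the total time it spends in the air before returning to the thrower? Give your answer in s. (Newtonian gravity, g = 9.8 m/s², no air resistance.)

v₀ = 33.33 mph × 0.44704 = 14.8998 m/s
t_total = 2 × v₀ / g = 2 × 14.8998 / 9.8 = 3.041 s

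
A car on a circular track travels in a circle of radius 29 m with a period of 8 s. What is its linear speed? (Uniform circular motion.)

v = 2πr/T = 2π×29/8 = 22.78 m/s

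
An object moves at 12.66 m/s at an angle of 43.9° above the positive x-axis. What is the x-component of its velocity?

vₓ = v cos(θ) = 12.66 × cos(43.9°) = 9.12 m/s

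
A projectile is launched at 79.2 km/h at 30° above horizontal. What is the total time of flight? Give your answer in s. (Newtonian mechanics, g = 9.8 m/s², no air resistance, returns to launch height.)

v₀ = 79.2 km/h × 0.2777777777777778 = 22.0 m/s
T = 2 × v₀ × sin(θ) / g = 2 × 22.0 × sin(30°) / 9.8 = 2 × 22.0 × 0.5 / 9.8 = 2.245 s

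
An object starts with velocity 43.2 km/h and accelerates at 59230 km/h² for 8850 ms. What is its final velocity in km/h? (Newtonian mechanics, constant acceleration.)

v₀ = 43.2 km/h × 0.2777777777777778 = 12.0 m/s
a = 59230 km/h² × 7.716049382716049e-05 = 4.57022 m/s²
t = 8850 ms × 0.001 = 8.85 s
v = v₀ + a × t = 12.0 + 4.57022 × 8.85 = 52.4464 m/s
v = 52.4464 m/s / 0.2777777777777778 = 188.8 km/h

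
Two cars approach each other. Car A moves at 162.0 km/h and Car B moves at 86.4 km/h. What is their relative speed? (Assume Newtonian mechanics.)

v_rel = v_A + v_B = 162.0 + 86.4 = 248.4 km/h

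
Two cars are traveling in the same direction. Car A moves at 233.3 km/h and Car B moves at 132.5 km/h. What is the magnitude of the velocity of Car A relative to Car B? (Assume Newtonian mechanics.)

v_rel = |v_A - v_B| = |233.3 - 132.5| = 100.8 km/h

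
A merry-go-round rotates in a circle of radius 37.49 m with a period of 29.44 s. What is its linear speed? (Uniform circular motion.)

v = 2πr/T = 2π×37.49/29.44 = 8.0 m/s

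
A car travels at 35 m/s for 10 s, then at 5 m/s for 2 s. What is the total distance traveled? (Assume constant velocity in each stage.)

d₁ = v₁t₁ = 35 × 10 = 350 m
d₂ = v₂t₂ = 5 × 2 = 10 m
d_total = 350 + 10 = 360 m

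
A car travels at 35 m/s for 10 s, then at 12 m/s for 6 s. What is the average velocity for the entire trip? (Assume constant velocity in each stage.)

d₁ = v₁t₁ = 35 × 10 = 350 m
d₂ = v₂t₂ = 12 × 6 = 72 m
d_total = 422 m, t_total = 16 s
v_avg = d_total/t_total = 422/16 = 26.38 m/s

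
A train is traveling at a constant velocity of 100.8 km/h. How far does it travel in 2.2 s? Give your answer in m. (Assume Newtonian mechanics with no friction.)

v = 100.8 km/h × 0.2777777777777778 = 28.0 m/s
d = v × t = 28.0 × 2.2 = 61.6 m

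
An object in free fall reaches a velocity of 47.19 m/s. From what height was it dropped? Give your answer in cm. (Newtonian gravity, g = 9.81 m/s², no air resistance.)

h = v² / (2g) = 47.19² / (2 × 9.81) = 113.501 m
h = 113.501 m / 0.01 = 11350 cm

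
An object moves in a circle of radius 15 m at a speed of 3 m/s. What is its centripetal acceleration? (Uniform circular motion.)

a_c = v²/r = 3²/15 = 9/15 = 0.6 m/s²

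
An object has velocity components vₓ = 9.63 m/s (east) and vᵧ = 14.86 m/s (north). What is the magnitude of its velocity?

|v| = √(vₓ² + vᵧ²) = √(9.63² + 14.86²) = √(313.5565) = 17.71 m/s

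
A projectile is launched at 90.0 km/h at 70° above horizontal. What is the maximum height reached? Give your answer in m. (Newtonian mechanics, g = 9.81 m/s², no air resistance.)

v₀ = 90.0 km/h × 0.2777777777777778 = 25.0 m/s
H = v₀² × sin²(θ) / (2g) = 25.0² × sin(70°)² / (2 × 9.81) = 625.0 × 0.883022 / 19.62 = 28.13 m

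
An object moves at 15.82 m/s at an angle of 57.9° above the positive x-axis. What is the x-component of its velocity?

vₓ = v cos(θ) = 15.82 × cos(57.9°) = 8.41 m/s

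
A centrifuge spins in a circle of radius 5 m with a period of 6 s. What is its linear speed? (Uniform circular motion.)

v = 2πr/T = 2π×5/6 = 5.24 m/s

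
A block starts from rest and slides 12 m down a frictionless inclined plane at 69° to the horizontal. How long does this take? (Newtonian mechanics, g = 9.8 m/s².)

a = g sin(θ) = 9.8 × sin(69°) = 9.1491 m/s²
t = √(2d/a) = √(2 × 12 / 9.1491) = 1.62 s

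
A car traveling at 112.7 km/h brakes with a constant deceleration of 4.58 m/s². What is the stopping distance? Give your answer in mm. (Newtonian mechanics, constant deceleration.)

v₀ = 112.7 km/h × 0.2777777777777778 = 31.3056 m/s
d = v₀² / (2a) = 31.3056² / (2 × 4.58) = 980.041 / 9.16 = 106.991 m
d = 106.991 m / 0.001 = 107000 mm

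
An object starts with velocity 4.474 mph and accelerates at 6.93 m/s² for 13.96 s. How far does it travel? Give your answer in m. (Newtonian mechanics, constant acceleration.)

v₀ = 4.474 mph × 0.44704 = 2.00006 m/s
d = v₀ × t + ½ × a × t² = 2.00006 × 13.96 + 0.5 × 6.93 × 13.96² = 703.2 m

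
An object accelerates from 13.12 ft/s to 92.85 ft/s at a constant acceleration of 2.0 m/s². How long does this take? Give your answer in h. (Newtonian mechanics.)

v₀ = 13.12 ft/s × 0.3048 = 3.99898 m/s
v = 92.85 ft/s × 0.3048 = 28.3007 m/s
t = (v - v₀) / a = (28.3007 - 3.99898) / 2.0 = 12.1509 s
t = 12.1509 s / 3600.0 = 0.003375 h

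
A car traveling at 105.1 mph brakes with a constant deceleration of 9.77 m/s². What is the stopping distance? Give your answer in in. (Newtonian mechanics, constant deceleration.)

v₀ = 105.1 mph × 0.44704 = 46.9839 m/s
d = v₀² / (2a) = 46.9839² / (2 × 9.77) = 2207.49 / 19.54 = 112.973 m
d = 112.973 m / 0.0254 = 4448 in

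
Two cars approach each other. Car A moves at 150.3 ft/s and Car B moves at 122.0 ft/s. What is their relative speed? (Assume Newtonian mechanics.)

v_rel = v_A + v_B = 150.3 + 122.0 = 272.3 ft/s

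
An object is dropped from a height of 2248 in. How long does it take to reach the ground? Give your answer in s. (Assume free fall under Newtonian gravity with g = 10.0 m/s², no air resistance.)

h = 2248 in × 0.0254 = 57.0992 m
t = √(2h/g) = √(2 × 57.0992 / 10.0) = 3.379 s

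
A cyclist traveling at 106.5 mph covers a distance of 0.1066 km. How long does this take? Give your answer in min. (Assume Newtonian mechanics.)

d = 0.1066 km × 1000.0 = 106.6 m
v = 106.5 mph × 0.44704 = 47.6098 m/s
t = d / v = 106.6 / 47.6098 = 2.23903 s
t = 2.23903 s / 60.0 = 0.03732 min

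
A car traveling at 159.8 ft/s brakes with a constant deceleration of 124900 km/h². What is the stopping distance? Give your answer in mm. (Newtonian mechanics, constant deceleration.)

v₀ = 159.8 ft/s × 0.3048 = 48.707 m/s
a = 124900 km/h² × 7.716049382716049e-05 = 9.63735 m/s²
d = v₀² / (2a) = 48.707² / (2 × 9.63735) = 2372.37 / 19.2747 = 123.082 m
d = 123.082 m / 0.001 = 123100 mm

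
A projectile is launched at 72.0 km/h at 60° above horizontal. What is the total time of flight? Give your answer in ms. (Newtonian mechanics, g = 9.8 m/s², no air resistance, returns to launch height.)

v₀ = 72.0 km/h × 0.2777777777777778 = 20.0 m/s
T = 2 × v₀ × sin(θ) / g = 2 × 20.0 × sin(60°) / 9.8 = 2 × 20.0 × 0.866025 / 9.8 = 3.5348 s
T = 3.5348 s / 0.001 = 3535 ms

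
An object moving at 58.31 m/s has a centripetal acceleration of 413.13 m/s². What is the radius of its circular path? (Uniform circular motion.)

r = v²/a_c = 58.31²/413.13 = 8.23 m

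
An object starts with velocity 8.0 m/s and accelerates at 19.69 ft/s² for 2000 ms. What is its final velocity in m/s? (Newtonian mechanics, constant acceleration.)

a = 19.69 ft/s² × 0.3048 = 6.00151 m/s²
t = 2000 ms × 0.001 = 2.0 s
v = v₀ + a × t = 8.0 + 6.00151 × 2.0 = 20.0 m/s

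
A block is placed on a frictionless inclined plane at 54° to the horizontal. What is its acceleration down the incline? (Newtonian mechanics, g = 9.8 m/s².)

a = g sin(θ) = 9.8 × sin(54°) = 9.8 × 0.809 = 7.93 m/s²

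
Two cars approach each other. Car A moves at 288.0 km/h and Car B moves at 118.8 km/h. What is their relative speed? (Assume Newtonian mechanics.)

v_rel = v_A + v_B = 288.0 + 118.8 = 406.8 km/h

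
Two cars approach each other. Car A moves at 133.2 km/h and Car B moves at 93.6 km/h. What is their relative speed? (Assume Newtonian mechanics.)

v_rel = v_A + v_B = 133.2 + 93.6 = 226.8 km/h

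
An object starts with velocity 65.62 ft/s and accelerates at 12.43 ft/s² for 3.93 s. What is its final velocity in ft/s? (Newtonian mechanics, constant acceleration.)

v₀ = 65.62 ft/s × 0.3048 = 20.001 m/s
a = 12.43 ft/s² × 0.3048 = 3.78866 m/s²
v = v₀ + a × t = 20.001 + 3.78866 × 3.93 = 34.8904 m/s
v = 34.8904 m/s / 0.3048 = 114.5 ft/s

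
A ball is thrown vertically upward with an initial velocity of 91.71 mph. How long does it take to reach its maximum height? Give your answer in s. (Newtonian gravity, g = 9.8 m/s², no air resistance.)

v₀ = 91.71 mph × 0.44704 = 40.998 m/s
t_up = v₀ / g = 40.998 / 9.8 = 4.183 s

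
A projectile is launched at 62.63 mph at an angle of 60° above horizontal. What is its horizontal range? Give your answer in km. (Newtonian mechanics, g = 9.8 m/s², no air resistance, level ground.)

v₀ = 62.63 mph × 0.44704 = 27.9981 m/s
R = v₀² × sin(2θ) / g = 27.9981² × sin(2 × 60°) / 9.8 = 783.894 × 0.866025 / 9.8 = 69.2726 m
R = 69.2726 m / 1000.0 = 0.06927 km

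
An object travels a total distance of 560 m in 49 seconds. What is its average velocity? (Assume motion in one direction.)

v_avg = Δd / Δt = 560 / 49 = 11.43 m/s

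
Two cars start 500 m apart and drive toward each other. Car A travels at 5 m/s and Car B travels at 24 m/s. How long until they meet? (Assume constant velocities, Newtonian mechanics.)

Combined speed: v_combined = 5 + 24 = 29 m/s
Time to meet: t = d/v_combined = 500/29 = 17.24 s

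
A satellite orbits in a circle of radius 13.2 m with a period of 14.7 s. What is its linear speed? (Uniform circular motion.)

v = 2πr/T = 2π×13.2/14.7 = 5.64 m/s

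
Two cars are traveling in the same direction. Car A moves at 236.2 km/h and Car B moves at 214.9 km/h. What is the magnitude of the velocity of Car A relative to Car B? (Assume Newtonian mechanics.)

v_rel = |v_A - v_B| = |236.2 - 214.9| = 21.3 km/h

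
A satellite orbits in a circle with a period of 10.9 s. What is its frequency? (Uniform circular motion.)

f = 1/T = 1/10.9 = 0.0917 Hz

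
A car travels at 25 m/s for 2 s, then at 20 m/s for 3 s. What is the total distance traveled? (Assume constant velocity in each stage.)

d₁ = v₁t₁ = 25 × 2 = 50 m
d₂ = v₂t₂ = 20 × 3 = 60 m
d_total = 50 + 60 = 110 m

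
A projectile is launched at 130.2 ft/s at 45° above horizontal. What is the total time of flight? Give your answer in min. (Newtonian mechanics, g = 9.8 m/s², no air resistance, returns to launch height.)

v₀ = 130.2 ft/s × 0.3048 = 39.685 m/s
T = 2 × v₀ × sin(θ) / g = 2 × 39.685 × sin(45°) / 9.8 = 2 × 39.685 × 0.707107 / 9.8 = 5.72685 s
T = 5.72685 s / 60.0 = 0.09545 min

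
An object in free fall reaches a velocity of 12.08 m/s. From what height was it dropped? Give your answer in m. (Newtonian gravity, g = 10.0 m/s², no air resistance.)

h = v² / (2g) = 12.08² / (2 × 10.0) = 7.296 m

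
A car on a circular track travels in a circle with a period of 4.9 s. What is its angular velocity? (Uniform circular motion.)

ω = 2π/T = 2π/4.9 = 1.2823 rad/s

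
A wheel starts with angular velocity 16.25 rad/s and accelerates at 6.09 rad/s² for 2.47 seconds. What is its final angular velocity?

ω = ω₀ + αt = 16.25 + 6.09 × 2.47 = 31.29 rad/s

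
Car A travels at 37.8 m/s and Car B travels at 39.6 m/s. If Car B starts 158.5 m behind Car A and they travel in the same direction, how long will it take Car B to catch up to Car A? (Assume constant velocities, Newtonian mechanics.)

Relative speed: v_rel = 39.6 - 37.8 = 1.8 m/s
Time to catch: t = d₀/v_rel = 158.5/1.8 = 88.06 s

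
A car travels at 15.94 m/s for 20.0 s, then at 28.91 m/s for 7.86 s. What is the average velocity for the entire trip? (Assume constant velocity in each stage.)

d₁ = v₁t₁ = 15.94 × 20.0 = 318.8 m
d₂ = v₂t₂ = 28.91 × 7.86 = 227.2326 m
d_total = 546.0326 m, t_total = 27.86 s
v_avg = d_total/t_total = 546.0326/27.86 = 19.6 m/s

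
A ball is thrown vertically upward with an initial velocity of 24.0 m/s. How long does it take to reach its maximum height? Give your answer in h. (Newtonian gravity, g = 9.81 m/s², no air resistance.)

t_up = v₀ / g = 24.0 / 9.81 = 2.44648 s
t_up = 2.44648 s / 3600.0 = 0.0006796 h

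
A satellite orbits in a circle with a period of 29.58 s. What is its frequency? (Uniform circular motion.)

f = 1/T = 1/29.58 = 0.0338 Hz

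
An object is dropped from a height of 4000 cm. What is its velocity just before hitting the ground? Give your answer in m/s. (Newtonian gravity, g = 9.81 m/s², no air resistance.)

h = 4000 cm × 0.01 = 40.0 m
v = √(2gh) = √(2 × 9.81 × 40.0) = 28.01 m/s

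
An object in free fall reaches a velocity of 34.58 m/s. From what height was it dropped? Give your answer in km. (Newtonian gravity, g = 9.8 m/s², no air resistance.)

h = v² / (2g) = 34.58² / (2 × 9.8) = 61.009 m
h = 61.009 m / 1000.0 = 0.06101 km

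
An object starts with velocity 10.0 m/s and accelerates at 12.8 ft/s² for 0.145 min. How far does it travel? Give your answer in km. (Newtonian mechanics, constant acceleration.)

a = 12.8 ft/s² × 0.3048 = 3.90144 m/s²
t = 0.145 min × 60.0 = 8.7 s
d = v₀ × t + ½ × a × t² = 10.0 × 8.7 + 0.5 × 3.90144 × 8.7² = 234.65 m
d = 234.65 m / 1000.0 = 0.2346 km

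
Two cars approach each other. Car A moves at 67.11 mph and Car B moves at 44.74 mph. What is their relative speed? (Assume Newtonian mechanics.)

v_rel = v_A + v_B = 67.11 + 44.74 = 111.85 mph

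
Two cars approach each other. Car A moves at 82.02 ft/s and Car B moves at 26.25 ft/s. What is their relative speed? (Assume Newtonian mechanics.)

v_rel = v_A + v_B = 82.02 + 26.25 = 108.27 ft/s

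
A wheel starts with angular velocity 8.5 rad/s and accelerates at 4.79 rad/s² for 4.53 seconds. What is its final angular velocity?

ω = ω₀ + αt = 8.5 + 4.79 × 4.53 = 30.2 rad/s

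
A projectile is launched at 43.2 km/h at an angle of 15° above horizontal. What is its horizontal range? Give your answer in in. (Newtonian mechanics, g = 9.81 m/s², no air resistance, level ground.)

v₀ = 43.2 km/h × 0.2777777777777778 = 12.0 m/s
R = v₀² × sin(2θ) / g = 12.0² × sin(2 × 15°) / 9.81 = 144.0 × 0.5 / 9.81 = 7.33945 m
R = 7.33945 m / 0.0254 = 289.0 in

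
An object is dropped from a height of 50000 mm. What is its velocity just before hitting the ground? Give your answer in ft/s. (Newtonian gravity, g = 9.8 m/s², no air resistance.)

h = 50000 mm × 0.001 = 50.0 m
v = √(2gh) = √(2 × 9.8 × 50.0) = 31.305 m/s
v = 31.305 m/s / 0.3048 = 102.7 ft/s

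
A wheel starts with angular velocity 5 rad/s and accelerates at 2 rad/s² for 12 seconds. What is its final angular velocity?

ω = ω₀ + αt = 5 + 2 × 12 = 29 rad/s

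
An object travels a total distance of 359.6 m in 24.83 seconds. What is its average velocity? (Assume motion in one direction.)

v_avg = Δd / Δt = 359.6 / 24.83 = 14.48 m/s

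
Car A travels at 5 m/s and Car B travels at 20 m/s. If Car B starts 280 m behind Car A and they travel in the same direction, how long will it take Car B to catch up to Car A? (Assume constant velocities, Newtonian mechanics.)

Relative speed: v_rel = 20 - 5 = 15 m/s
Time to catch: t = d₀/v_rel = 280/15 = 18.67 s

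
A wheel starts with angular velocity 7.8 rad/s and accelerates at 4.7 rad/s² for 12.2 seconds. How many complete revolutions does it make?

θ = ω₀t + ½αt² = 7.8×12.2 + ½×4.7×12.2² = 444.934 rad
Total revolutions = θ/(2π) = 444.934/(2π) = 70.81
Complete revolutions = ⌊70.81⌋ = 70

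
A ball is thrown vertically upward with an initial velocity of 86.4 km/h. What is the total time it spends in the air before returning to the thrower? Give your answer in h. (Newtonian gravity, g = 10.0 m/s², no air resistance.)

v₀ = 86.4 km/h × 0.2777777777777778 = 24.0 m/s
t_total = 2 × v₀ / g = 2 × 24.0 / 10.0 = 4.8 s
t_total = 4.8 s / 3600.0 = 0.001333 h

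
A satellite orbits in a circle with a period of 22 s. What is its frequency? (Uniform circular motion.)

f = 1/T = 1/22 = 0.0455 Hz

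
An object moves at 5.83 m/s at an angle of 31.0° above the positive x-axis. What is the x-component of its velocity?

vₓ = v cos(θ) = 5.83 × cos(31.0°) = 5.0 m/s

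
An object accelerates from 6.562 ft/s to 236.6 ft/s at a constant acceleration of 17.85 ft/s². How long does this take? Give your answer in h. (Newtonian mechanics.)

v₀ = 6.562 ft/s × 0.3048 = 2.0001 m/s
v = 236.6 ft/s × 0.3048 = 72.1157 m/s
a = 17.85 ft/s² × 0.3048 = 5.44068 m/s²
t = (v - v₀) / a = (72.1157 - 2.0001) / 5.44068 = 12.8873 s
t = 12.8873 s / 3600.0 = 0.00358 h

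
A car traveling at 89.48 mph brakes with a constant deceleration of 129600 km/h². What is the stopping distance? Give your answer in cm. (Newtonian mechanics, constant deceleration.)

v₀ = 89.48 mph × 0.44704 = 40.0011 m/s
a = 129600 km/h² × 7.716049382716049e-05 = 10.0 m/s²
d = v₀² / (2a) = 40.0011² / (2 × 10.0) = 1600.09 / 20.0 = 80.0045 m
d = 80.0045 m / 0.01 = 8000 cm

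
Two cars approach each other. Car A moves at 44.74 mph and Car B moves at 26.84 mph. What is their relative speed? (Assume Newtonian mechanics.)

v_rel = v_A + v_B = 44.74 + 26.84 = 71.58 mph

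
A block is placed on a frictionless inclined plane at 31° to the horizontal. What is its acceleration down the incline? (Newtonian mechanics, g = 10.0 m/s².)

a = g sin(θ) = 10.0 × sin(31°) = 10.0 × 0.515 = 5.15 m/s²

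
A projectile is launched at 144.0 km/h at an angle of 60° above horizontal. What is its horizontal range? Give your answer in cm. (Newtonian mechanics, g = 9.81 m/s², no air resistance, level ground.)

v₀ = 144.0 km/h × 0.2777777777777778 = 40.0 m/s
R = v₀² × sin(2θ) / g = 40.0² × sin(2 × 60°) / 9.81 = 1600.0 × 0.866025 / 9.81 = 141.248 m
R = 141.248 m / 0.01 = 14120 cm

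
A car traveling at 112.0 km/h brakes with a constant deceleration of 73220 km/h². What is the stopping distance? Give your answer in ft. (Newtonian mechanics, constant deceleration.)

v₀ = 112.0 km/h × 0.2777777777777778 = 31.1111 m/s
a = 73220 km/h² × 7.716049382716049e-05 = 5.64969 m/s²
d = v₀² / (2a) = 31.1111² / (2 × 5.64969) = 967.901 / 11.2994 = 85.6595 m
d = 85.6595 m / 0.3048 = 281.0 ft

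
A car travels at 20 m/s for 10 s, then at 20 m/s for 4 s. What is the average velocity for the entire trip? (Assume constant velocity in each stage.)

d₁ = v₁t₁ = 20 × 10 = 200 m
d₂ = v₂t₂ = 20 × 4 = 80 m
d_total = 280 m, t_total = 14 s
v_avg = d_total/t_total = 280/14 = 20.0 m/s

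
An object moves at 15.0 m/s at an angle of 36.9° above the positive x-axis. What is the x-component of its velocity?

vₓ = v cos(θ) = 15.0 × cos(36.9°) = 12.0 m/s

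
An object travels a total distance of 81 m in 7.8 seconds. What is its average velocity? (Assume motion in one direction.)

v_avg = Δd / Δt = 81 / 7.8 = 10.38 m/s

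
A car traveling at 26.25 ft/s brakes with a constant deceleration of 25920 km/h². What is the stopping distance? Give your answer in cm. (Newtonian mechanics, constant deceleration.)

v₀ = 26.25 ft/s × 0.3048 = 8.001 m/s
a = 25920 km/h² × 7.716049382716049e-05 = 2.0 m/s²
d = v₀² / (2a) = 8.001² / (2 × 2.0) = 64.016 / 4.0 = 16.004 m
d = 16.004 m / 0.01 = 1600 cm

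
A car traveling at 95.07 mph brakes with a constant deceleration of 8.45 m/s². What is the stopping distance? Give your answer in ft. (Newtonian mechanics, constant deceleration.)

v₀ = 95.07 mph × 0.44704 = 42.5001 m/s
d = v₀² / (2a) = 42.5001² / (2 × 8.45) = 1806.26 / 16.9 = 106.879 m
d = 106.879 m / 0.3048 = 350.7 ft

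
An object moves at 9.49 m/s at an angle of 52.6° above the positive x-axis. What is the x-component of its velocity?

vₓ = v cos(θ) = 9.49 × cos(52.6°) = 5.76 m/s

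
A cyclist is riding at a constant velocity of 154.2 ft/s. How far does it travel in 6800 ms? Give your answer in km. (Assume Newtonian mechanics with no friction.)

v = 154.2 ft/s × 0.3048 = 47.0002 m/s
t = 6800 ms × 0.001 = 6.8 s
d = v × t = 47.0002 × 6.8 = 319.601 m
d = 319.601 m / 1000.0 = 0.3196 km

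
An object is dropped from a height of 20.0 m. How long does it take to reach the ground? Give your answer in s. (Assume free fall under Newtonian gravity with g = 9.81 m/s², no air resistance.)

t = √(2h/g) = √(2 × 20.0 / 9.81) = 2.019 s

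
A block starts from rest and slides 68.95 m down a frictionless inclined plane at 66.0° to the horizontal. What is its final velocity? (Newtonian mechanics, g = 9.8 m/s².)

a = g sin(θ) = 9.8 × sin(66.0°) = 8.9527 m/s²
v = √(2ad) = √(2 × 8.9527 × 68.95) = 35.14 m/s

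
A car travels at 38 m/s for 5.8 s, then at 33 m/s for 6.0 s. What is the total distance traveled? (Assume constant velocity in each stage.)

d₁ = v₁t₁ = 38 × 5.8 = 220.4 m
d₂ = v₂t₂ = 33 × 6.0 = 198.0 m
d_total = 220.4 + 198.0 = 418.4 m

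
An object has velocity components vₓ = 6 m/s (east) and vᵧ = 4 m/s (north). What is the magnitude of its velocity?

|v| = √(vₓ² + vᵧ²) = √(6² + 4²) = √(52) = 7.21 m/s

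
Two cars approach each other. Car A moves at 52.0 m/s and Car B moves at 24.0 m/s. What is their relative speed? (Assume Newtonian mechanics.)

v_rel = v_A + v_B = 52.0 + 24.0 = 76.0 m/s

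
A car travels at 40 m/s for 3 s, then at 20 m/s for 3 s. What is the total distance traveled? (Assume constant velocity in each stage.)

d₁ = v₁t₁ = 40 × 3 = 120 m
d₂ = v₂t₂ = 20 × 3 = 60 m
d_total = 120 + 60 = 180 m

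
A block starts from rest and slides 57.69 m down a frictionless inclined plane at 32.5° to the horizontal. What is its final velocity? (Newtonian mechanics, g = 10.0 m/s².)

a = g sin(θ) = 10.0 × sin(32.5°) = 5.373 m/s²
v = √(2ad) = √(2 × 5.373 × 57.69) = 24.9 m/s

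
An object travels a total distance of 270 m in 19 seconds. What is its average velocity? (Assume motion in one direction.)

v_avg = Δd / Δt = 270 / 19 = 14.21 m/s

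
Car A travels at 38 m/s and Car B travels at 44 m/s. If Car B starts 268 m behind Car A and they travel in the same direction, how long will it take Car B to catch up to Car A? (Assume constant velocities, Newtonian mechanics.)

Relative speed: v_rel = 44 - 38 = 6 m/s
Time to catch: t = d₀/v_rel = 268/6 = 44.67 s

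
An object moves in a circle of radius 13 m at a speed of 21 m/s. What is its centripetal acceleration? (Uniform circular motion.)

a_c = v²/r = 21²/13 = 441/13 = 33.92 m/s²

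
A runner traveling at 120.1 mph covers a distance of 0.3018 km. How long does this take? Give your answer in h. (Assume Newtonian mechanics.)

d = 0.3018 km × 1000.0 = 301.8 m
v = 120.1 mph × 0.44704 = 53.6895 m/s
t = d / v = 301.8 / 53.6895 = 5.62121 s
t = 5.62121 s / 3600.0 = 0.001561 h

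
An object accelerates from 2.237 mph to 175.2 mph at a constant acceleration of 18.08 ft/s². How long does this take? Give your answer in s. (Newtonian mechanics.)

v₀ = 2.237 mph × 0.44704 = 1.00003 m/s
v = 175.2 mph × 0.44704 = 78.3214 m/s
a = 18.08 ft/s² × 0.3048 = 5.51078 m/s²
t = (v - v₀) / a = (78.3214 - 1.00003) / 5.51078 = 14.03 s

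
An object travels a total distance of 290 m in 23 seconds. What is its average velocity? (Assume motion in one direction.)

v_avg = Δd / Δt = 290 / 23 = 12.61 m/s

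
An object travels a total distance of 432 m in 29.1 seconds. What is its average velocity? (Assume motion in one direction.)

v_avg = Δd / Δt = 432 / 29.1 = 14.85 m/s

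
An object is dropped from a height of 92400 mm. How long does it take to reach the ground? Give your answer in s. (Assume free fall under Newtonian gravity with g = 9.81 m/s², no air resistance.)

h = 92400 mm × 0.001 = 92.4 m
t = √(2h/g) = √(2 × 92.4 / 9.81) = 4.34 s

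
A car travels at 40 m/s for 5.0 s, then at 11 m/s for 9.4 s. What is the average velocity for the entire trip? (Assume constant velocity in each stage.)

d₁ = v₁t₁ = 40 × 5.0 = 200.0 m
d₂ = v₂t₂ = 11 × 9.4 = 103.4 m
d_total = 303.4 m, t_total = 14.4 s
v_avg = d_total/t_total = 303.4/14.4 = 21.07 m/s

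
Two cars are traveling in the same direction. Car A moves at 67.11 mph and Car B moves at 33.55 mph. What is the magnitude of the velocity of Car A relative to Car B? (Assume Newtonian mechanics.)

v_rel = |v_A - v_B| = |67.11 - 33.55| = 33.56 mph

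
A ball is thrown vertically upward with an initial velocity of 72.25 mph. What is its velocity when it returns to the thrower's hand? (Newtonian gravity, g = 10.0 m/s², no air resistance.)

By conservation of energy (no air resistance), the ball returns to the throw height with the same speed as launch, but directed downward.
|v_ground| = v₀ = 72.25 mph
v_ground = 72.25 mph (downward)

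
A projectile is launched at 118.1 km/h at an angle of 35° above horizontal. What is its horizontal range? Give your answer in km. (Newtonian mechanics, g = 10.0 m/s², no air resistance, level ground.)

v₀ = 118.1 km/h × 0.2777777777777778 = 32.8056 m/s
R = v₀² × sin(2θ) / g = 32.8056² × sin(2 × 35°) / 10.0 = 1076.21 × 0.939693 / 10.0 = 101.131 m
R = 101.131 m / 1000.0 = 0.1011 km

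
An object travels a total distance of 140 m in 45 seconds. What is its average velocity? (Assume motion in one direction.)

v_avg = Δd / Δt = 140 / 45 = 3.11 m/s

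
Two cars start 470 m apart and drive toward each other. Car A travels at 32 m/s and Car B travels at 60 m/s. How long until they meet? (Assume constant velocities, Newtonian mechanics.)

Combined speed: v_combined = 32 + 60 = 92 m/s
Time to meet: t = d/v_combined = 470/92 = 5.11 s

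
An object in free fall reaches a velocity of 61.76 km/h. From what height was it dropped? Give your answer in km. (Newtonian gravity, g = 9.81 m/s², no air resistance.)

v = 61.76 km/h × 0.2777777777777778 = 17.1556 m/s
h = v² / (2g) = 17.1556² / (2 × 9.81) = 15.0007 m
h = 15.0007 m / 1000.0 = 0.015 km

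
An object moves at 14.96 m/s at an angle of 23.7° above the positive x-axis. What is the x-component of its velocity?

vₓ = v cos(θ) = 14.96 × cos(23.7°) = 13.7 m/s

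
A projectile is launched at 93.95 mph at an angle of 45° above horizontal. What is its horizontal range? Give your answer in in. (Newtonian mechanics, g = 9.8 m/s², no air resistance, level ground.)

v₀ = 93.95 mph × 0.44704 = 41.9994 m/s
R = v₀² × sin(2θ) / g = 41.9994² × sin(2 × 45°) / 9.8 = 1763.95 × 1.0 / 9.8 = 179.995 m
R = 179.995 m / 0.0254 = 7086 in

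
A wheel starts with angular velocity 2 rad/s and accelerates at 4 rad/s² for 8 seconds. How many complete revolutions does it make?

θ = ω₀t + ½αt² = 2×8 + ½×4×8² = 144.0 rad
Total revolutions = θ/(2π) = 144.0/(2π) = 22.92
Complete revolutions = ⌊22.92⌋ = 22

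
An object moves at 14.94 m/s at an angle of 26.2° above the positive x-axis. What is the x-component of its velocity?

vₓ = v cos(θ) = 14.94 × cos(26.2°) = 13.41 m/s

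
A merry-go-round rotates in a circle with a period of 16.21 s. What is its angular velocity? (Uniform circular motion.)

ω = 2π/T = 2π/16.21 = 0.3876 rad/s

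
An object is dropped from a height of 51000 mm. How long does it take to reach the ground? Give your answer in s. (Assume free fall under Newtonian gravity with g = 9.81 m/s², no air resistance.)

h = 51000 mm × 0.001 = 51.0 m
t = √(2h/g) = √(2 × 51.0 / 9.81) = 3.225 s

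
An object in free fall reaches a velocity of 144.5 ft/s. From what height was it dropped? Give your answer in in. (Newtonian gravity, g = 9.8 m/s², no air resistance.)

v = 144.5 ft/s × 0.3048 = 44.0436 m/s
h = v² / (2g) = 44.0436² / (2 × 9.8) = 98.9714 m
h = 98.9714 m / 0.0254 = 3897 in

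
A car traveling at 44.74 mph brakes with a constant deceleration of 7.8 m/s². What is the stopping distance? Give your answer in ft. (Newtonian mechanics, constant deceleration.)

v₀ = 44.74 mph × 0.44704 = 20.0006 m/s
d = v₀² / (2a) = 20.0006² / (2 × 7.8) = 400.024 / 15.6 = 25.6426 m
d = 25.6426 m / 0.3048 = 84.13 ft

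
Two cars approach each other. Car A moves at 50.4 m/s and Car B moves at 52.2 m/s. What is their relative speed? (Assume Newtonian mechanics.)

v_rel = v_A + v_B = 50.4 + 52.2 = 102.6 m/s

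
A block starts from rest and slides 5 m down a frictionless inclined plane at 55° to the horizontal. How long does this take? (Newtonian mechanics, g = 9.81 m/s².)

a = g sin(θ) = 9.81 × sin(55°) = 8.0359 m/s²
t = √(2d/a) = √(2 × 5 / 8.0359) = 1.12 s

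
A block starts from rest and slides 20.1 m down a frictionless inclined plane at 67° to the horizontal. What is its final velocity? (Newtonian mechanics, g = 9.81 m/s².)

a = g sin(θ) = 9.81 × sin(67°) = 9.0302 m/s²
v = √(2ad) = √(2 × 9.0302 × 20.1) = 19.05 m/s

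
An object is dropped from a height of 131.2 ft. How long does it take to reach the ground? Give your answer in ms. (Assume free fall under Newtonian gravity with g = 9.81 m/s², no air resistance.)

h = 131.2 ft × 0.3048 = 39.9898 m
t = √(2h/g) = √(2 × 39.9898 / 9.81) = 2.85532 s
t = 2.85532 s / 0.001 = 2855 ms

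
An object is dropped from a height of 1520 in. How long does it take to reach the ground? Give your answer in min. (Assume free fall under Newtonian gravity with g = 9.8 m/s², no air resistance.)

h = 1520 in × 0.0254 = 38.608 m
t = √(2h/g) = √(2 × 38.608 / 9.8) = 2.80699 s
t = 2.80699 s / 60.0 = 0.04678 min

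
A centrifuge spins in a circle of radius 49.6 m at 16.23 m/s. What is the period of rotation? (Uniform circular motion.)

T = 2πr/v = 2π×49.6/16.23 = 19.2 s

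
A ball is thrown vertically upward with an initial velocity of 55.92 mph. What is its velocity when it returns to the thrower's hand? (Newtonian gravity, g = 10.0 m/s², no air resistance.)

By conservation of energy (no air resistance), the ball returns to the throw height with the same speed as launch, but directed downward.
|v_ground| = v₀ = 55.92 mph
v_ground = 55.92 mph (downward)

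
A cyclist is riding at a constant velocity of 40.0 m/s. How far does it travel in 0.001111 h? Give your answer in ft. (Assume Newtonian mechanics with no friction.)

t = 0.001111 h × 3600.0 = 3.9996 s
d = v × t = 40.0 × 3.9996 = 159.984 m
d = 159.984 m / 0.3048 = 524.9 ft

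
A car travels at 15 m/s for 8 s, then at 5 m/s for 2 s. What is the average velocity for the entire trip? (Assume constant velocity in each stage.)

d₁ = v₁t₁ = 15 × 8 = 120 m
d₂ = v₂t₂ = 5 × 2 = 10 m
d_total = 130 m, t_total = 10 s
v_avg = d_total/t_total = 130/10 = 13.0 m/s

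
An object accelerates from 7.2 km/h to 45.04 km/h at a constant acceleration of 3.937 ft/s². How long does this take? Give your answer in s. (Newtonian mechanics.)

v₀ = 7.2 km/h × 0.2777777777777778 = 2.0 m/s
v = 45.04 km/h × 0.2777777777777778 = 12.5111 m/s
a = 3.937 ft/s² × 0.3048 = 1.2 m/s²
t = (v - v₀) / a = (12.5111 - 2.0) / 1.2 = 8.759 s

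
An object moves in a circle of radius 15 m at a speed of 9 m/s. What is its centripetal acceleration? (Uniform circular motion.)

a_c = v²/r = 9²/15 = 81/15 = 5.4 m/s²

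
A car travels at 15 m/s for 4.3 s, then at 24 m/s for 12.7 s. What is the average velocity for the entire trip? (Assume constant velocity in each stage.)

d₁ = v₁t₁ = 15 × 4.3 = 64.5 m
d₂ = v₂t₂ = 24 × 12.7 = 304.8 m
d_total = 369.3 m, t_total = 17.0 s
v_avg = d_total/t_total = 369.3/17.0 = 21.72 m/s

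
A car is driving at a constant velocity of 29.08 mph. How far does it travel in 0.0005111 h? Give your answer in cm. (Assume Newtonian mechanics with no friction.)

v = 29.08 mph × 0.44704 = 12.9999 m/s
t = 0.0005111 h × 3600.0 = 1.83996 s
d = v × t = 12.9999 × 1.83996 = 23.9193 m
d = 23.9193 m / 0.01 = 2392 cm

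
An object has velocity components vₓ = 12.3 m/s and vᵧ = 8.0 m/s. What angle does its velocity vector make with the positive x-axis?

θ = arctan(vᵧ/vₓ) = arctan(8.0/12.3) = 33.04°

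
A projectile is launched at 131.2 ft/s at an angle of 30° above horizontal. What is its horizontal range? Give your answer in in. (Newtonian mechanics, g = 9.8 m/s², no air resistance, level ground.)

v₀ = 131.2 ft/s × 0.3048 = 39.9898 m/s
R = v₀² × sin(2θ) / g = 39.9898² × sin(2 × 30°) / 9.8 = 1599.18 × 0.866025 / 9.8 = 141.319 m
R = 141.319 m / 0.0254 = 5564 in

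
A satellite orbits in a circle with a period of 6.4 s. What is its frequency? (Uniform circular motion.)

f = 1/T = 1/6.4 = 0.1562 Hz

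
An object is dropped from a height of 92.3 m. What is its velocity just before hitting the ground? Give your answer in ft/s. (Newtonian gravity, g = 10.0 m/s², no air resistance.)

v = √(2gh) = √(2 × 10.0 × 92.3) = 42.9651 m/s
v = 42.9651 m/s / 0.3048 = 141.0 ft/s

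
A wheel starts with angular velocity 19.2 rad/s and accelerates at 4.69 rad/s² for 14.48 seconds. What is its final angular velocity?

ω = ω₀ + αt = 19.2 + 4.69 × 14.48 = 87.11 rad/s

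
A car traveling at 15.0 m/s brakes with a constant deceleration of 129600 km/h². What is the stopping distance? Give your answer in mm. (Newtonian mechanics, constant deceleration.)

a = 129600 km/h² × 7.716049382716049e-05 = 10.0 m/s²
d = v₀² / (2a) = 15.0² / (2 × 10.0) = 225.0 / 20.0 = 11.25 m
d = 11.25 m / 0.001 = 11250 mm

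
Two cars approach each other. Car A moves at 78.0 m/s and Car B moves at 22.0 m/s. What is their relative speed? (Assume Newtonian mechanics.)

v_rel = v_A + v_B = 78.0 + 22.0 = 100.0 m/s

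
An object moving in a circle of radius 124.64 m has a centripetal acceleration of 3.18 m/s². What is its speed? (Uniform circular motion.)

v = √(a_c × r) = √(3.18 × 124.64) = 19.91 m/s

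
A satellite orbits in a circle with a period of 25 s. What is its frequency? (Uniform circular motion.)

f = 1/T = 1/25 = 0.04 Hz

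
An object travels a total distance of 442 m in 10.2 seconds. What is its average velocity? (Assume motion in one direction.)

v_avg = Δd / Δt = 442 / 10.2 = 43.33 m/s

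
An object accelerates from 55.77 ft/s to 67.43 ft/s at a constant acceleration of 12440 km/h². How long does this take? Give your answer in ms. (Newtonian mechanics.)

v₀ = 55.77 ft/s × 0.3048 = 16.9987 m/s
v = 67.43 ft/s × 0.3048 = 20.5527 m/s
a = 12440 km/h² × 7.716049382716049e-05 = 0.959877 m/s²
t = (v - v₀) / a = (20.5527 - 16.9987) / 0.959877 = 3.70256 s
t = 3.70256 s / 0.001 = 3703 ms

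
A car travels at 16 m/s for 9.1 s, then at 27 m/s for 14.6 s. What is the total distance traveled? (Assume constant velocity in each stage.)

d₁ = v₁t₁ = 16 × 9.1 = 145.6 m
d₂ = v₂t₂ = 27 × 14.6 = 394.2 m
d_total = 145.6 + 394.2 = 539.8 m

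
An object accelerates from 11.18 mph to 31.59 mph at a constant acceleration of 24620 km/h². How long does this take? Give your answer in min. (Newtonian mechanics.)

v₀ = 11.18 mph × 0.44704 = 4.99791 m/s
v = 31.59 mph × 0.44704 = 14.122 m/s
a = 24620 km/h² × 7.716049382716049e-05 = 1.89969 m/s²
t = (v - v₀) / a = (14.122 - 4.99791) / 1.89969 = 4.80294 s
t = 4.80294 s / 60.0 = 0.08005 min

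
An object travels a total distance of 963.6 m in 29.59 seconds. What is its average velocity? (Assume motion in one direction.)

v_avg = Δd / Δt = 963.6 / 29.59 = 32.57 m/s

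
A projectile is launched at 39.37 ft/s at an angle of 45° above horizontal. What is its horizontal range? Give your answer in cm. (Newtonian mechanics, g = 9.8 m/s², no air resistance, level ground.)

v₀ = 39.37 ft/s × 0.3048 = 12.0 m/s
R = v₀² × sin(2θ) / g = 12.0² × sin(2 × 45°) / 9.8 = 144.0 × 1.0 / 9.8 = 14.6939 m
R = 14.6939 m / 0.01 = 1469 cm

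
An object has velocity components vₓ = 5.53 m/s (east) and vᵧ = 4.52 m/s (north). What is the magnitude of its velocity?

|v| = √(vₓ² + vᵧ²) = √(5.53² + 4.52²) = √(51.0113) = 7.14 m/s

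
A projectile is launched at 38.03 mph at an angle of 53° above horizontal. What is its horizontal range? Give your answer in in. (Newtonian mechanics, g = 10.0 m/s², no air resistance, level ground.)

v₀ = 38.03 mph × 0.44704 = 17.0009 m/s
R = v₀² × sin(2θ) / g = 17.0009² × sin(2 × 53°) / 10.0 = 289.031 × 0.961262 / 10.0 = 27.7835 m
R = 27.7835 m / 0.0254 = 1094 in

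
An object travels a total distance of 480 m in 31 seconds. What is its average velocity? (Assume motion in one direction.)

v_avg = Δd / Δt = 480 / 31 = 15.48 m/s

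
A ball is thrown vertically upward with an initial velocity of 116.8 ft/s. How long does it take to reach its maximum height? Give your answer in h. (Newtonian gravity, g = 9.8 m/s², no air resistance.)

v₀ = 116.8 ft/s × 0.3048 = 35.6006 m/s
t_up = v₀ / g = 35.6006 / 9.8 = 3.63271 s
t_up = 3.63271 s / 3600.0 = 0.001009 h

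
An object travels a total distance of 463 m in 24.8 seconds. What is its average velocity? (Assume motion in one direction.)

v_avg = Δd / Δt = 463 / 24.8 = 18.67 m/s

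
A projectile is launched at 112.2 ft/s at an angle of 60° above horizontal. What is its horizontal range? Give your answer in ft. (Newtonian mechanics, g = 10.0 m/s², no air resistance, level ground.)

v₀ = 112.2 ft/s × 0.3048 = 34.1986 m/s
R = v₀² × sin(2θ) / g = 34.1986² × sin(2 × 60°) / 10.0 = 1169.54 × 0.866025 / 10.0 = 101.285 m
R = 101.285 m / 0.3048 = 332.3 ft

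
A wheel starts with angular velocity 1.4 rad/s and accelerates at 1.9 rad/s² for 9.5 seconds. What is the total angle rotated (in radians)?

θ = ω₀t + ½αt² = 1.4×9.5 + ½×1.9×9.5² = 99.04 rad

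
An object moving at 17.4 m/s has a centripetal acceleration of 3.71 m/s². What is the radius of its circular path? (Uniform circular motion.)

r = v²/a_c = 17.4²/3.71 = 81.61 m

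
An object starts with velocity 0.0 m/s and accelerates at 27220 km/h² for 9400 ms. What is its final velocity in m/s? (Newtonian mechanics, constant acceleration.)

a = 27220 km/h² × 7.716049382716049e-05 = 2.10031 m/s²
t = 9400 ms × 0.001 = 9.4 s
v = v₀ + a × t = 0.0 + 2.10031 × 9.4 = 19.74 m/s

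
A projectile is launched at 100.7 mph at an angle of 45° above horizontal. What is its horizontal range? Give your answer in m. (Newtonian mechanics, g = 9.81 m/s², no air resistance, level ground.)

v₀ = 100.7 mph × 0.44704 = 45.0169 m/s
R = v₀² × sin(2θ) / g = 45.0169² × sin(2 × 45°) / 9.81 = 2026.52 × 1.0 / 9.81 = 206.6 m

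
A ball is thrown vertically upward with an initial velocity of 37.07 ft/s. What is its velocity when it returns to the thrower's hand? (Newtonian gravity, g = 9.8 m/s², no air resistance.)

By conservation of energy (no air resistance), the ball returns to the throw height with the same speed as launch, but directed downward.
|v_ground| = v₀ = 37.07 ft/s
v_ground = 37.07 ft/s (downward)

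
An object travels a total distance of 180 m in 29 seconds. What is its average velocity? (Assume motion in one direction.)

v_avg = Δd / Δt = 180 / 29 = 6.21 m/s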